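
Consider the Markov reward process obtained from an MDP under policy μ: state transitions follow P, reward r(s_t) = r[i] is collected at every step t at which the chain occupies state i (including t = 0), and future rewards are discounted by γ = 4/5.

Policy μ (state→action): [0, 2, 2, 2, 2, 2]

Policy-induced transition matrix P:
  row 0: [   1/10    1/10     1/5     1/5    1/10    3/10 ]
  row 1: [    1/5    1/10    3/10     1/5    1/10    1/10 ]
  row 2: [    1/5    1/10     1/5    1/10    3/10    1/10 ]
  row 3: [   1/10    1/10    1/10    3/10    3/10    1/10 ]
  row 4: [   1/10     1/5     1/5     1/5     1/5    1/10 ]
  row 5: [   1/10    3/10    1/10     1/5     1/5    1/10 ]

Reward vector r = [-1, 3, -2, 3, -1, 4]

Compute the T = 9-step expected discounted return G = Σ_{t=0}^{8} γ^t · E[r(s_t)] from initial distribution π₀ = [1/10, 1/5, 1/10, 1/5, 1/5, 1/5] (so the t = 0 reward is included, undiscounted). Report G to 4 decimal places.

G = 4.3502

t=0: π = [0.1000, 0.2000, 0.1000, 0.2000, 0.2000, 0.2000], E[r] = 1.5000, γ^t·E[r] = 1.500000, running G = 1.500000
t=1: π = [0.1300, 0.1600, 0.1800, 0.2100, 0.2000, 0.1200], E[r] = 0.9000, γ^t·E[r] = 0.720000, running G = 2.220000
t=2: π = [0.1340, 0.1440, 0.1830, 0.2030, 0.2100, 0.1260], E[r] = 0.8350, γ^t·E[r] = 0.534400, running G = 2.754400
t=3: π = [0.1327, 0.1462, 0.1815, 0.2020, 0.2108, 0.1268], E[r] = 0.8453, γ^t·E[r] = 0.432794, running G = 3.187194
t=4: π = [0.1328, 0.1464, 0.1817, 0.2021, 0.2105, 0.1265], E[r] = 0.8449, γ^t·E[r] = 0.346079, running G = 3.533273
t=5: π = [0.1328, 0.1464, 0.1818, 0.2020, 0.2105, 0.1266], E[r] = 0.8445, γ^t·E[r] = 0.276734, running G = 3.810007
t=6: π = [0.1328, 0.1464, 0.1818, 0.2020, 0.2105, 0.1266], E[r] = 0.8446, γ^t·E[r] = 0.221398, running G = 4.031405
t=7: π = [0.1328, 0.1464, 0.1818, 0.2020, 0.2105, 0.1266], E[r] = 0.8446, γ^t·E[r] = 0.177120, running G = 4.208524
t=8: π = [0.1328, 0.1464, 0.1818, 0.2020, 0.2105, 0.1266], E[r] = 0.8446, γ^t·E[r] = 0.141695, running G = 4.350220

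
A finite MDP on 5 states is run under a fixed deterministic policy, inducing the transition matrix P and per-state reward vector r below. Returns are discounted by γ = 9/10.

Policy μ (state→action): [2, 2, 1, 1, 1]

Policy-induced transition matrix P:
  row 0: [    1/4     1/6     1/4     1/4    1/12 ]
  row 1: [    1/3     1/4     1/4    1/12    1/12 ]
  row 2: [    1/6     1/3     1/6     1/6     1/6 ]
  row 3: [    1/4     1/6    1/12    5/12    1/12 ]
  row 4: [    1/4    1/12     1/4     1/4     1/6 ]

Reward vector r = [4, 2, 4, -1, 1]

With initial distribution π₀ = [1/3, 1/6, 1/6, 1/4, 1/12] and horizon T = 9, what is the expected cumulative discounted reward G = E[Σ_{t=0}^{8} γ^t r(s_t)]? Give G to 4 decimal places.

G = 12.7083

t=0: π = [0.3333, 0.1667, 0.1667, 0.2500, 0.0833], E[r] = 2.1667, γ^t·E[r] = 2.166667, running G = 2.166667
t=1: π = [0.2500, 0.2014, 0.1944, 0.2500, 0.1042], E[r] = 2.0347, γ^t·E[r] = 1.831250, running G = 3.997917
t=2: π = [0.2506, 0.2072, 0.1921, 0.2419, 0.1082], E[r] = 2.0515, γ^t·E[r] = 1.661719, running G = 5.659635
t=3: π = [0.2513, 0.2069, 0.1937, 0.2398, 0.1084], E[r] = 2.0622, γ^t·E[r] = 1.503316, running G = 7.162952
t=4: π = [0.2511, 0.2072, 0.1939, 0.2393, 0.1085], E[r] = 2.0635, γ^t·E[r] = 1.353863, running G = 8.516815
t=5: π = [0.2511, 0.2072, 0.1940, 0.2392, 0.1085], E[r] = 2.0640, γ^t·E[r] = 1.218754, running G = 9.735568
t=6: π = [0.2511, 0.2072, 0.1940, 0.2392, 0.1085], E[r] = 2.0641, γ^t·E[r] = 1.096945, running G = 10.832514
t=7: π = [0.2511, 0.2072, 0.1940, 0.2392, 0.1085], E[r] = 2.0641, γ^t·E[r] = 0.987266, running G = 11.819779
t=8: π = [0.2511, 0.2072, 0.1940, 0.2392, 0.1085], E[r] = 2.0641, γ^t·E[r] = 0.888543, running G = 12.708322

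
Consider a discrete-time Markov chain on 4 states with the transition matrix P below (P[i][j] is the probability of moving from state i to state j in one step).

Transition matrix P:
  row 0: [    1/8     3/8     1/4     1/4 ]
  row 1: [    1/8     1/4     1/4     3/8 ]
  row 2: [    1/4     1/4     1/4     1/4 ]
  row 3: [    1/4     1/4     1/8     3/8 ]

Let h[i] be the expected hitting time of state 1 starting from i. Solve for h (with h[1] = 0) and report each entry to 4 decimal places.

h = [3.2000, 0.0000, 3.6000, 3.6000]

First-step conditioning: h[1] = 0; for i ≠ 1, h[i] = 1 + Σ_k P[i][k]·h[k].
  h[0] = 1 + 1/8·h[0] + 1/4·h[2] + 1/4·h[3]
  h[2] = 1 + 1/4·h[0] + 1/4·h[2] + 1/4·h[3]
  h[3] = 1 + 1/4·h[0] + 1/8·h[2] + 3/8·h[3]
Solving the 3×3 linear system over states ≠ 1 gives exactly h = [16/5, 0, 18/5, 18/5] (h[1] = 0 is the target).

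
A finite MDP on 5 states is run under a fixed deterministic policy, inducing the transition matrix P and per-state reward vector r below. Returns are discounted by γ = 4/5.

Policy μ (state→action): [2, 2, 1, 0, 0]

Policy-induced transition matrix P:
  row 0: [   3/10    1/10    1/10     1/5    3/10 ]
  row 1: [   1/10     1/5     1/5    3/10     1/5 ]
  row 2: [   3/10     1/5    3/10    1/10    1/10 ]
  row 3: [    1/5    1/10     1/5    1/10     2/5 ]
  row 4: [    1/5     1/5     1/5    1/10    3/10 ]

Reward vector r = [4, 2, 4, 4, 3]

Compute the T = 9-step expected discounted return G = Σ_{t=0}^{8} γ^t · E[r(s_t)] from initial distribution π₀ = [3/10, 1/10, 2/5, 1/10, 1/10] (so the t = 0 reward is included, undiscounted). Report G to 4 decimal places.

t=0: π = [0.3000, 0.1000, 0.4000, 0.1000, 0.1000], E[r] = 3.7000, γ^t·E[r] = 3.700000, running G = 3.700000
t=1: π = [0.2600, 0.1600, 0.2100, 0.1500, 0.2200], E[r] = 3.4600, γ^t·E[r] = 2.768000, running G = 6.468000
t=2: π = [0.2310, 0.1590, 0.1950, 0.1580, 0.2570], E[r] = 3.4250, γ^t·E[r] = 2.192000, running G = 8.660000
t=3: π = [0.2267, 0.1611, 0.1964, 0.1549, 0.2609], E[r] = 3.4169, γ^t·E[r] = 1.749453, running G = 10.409453
t=4: π = [0.2262, 0.1618, 0.1970, 0.1549, 0.2601], E[r] = 3.4162, γ^t·E[r] = 1.399284, running G = 11.808737
t=5: π = [0.2261, 0.1619, 0.1971, 0.1550, 0.2599], E[r] = 3.4163, γ^t·E[r] = 1.119455, running G = 12.928192
t=6: π = [0.2261, 0.1619, 0.1971, 0.1550, 0.2599], E[r] = 3.4163, γ^t·E[r] = 0.895570, running G = 13.823762
t=7: π = [0.2261, 0.1619, 0.1971, 0.1550, 0.2599], E[r] = 3.4163, γ^t·E[r] = 0.716457, running G = 14.540219
t=8: π = [0.2261, 0.1619, 0.1971, 0.1550, 0.2599], E[r] = 3.4163, γ^t·E[r] = 0.573166, running G = 15.113385

G = 15.1134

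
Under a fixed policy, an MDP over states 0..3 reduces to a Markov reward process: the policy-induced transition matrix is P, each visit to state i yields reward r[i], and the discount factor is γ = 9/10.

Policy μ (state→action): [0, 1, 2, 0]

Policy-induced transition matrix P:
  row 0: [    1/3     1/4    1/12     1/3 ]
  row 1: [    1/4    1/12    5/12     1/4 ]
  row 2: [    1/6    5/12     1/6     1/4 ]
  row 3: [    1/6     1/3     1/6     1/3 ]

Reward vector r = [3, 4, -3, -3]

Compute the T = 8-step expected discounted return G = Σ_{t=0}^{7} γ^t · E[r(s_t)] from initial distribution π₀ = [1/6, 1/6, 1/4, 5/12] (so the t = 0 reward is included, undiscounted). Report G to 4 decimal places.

t=0: π = [0.1667, 0.1667, 0.2500, 0.4167], E[r] = -0.8333, γ^t·E[r] = -0.833333, running G = -0.833333
t=1: π = [0.2083, 0.2986, 0.1944, 0.2986], E[r] = 0.3403, γ^t·E[r] = 0.306250, running G = -0.527083
t=2: π = [0.2263, 0.2575, 0.2240, 0.2922], E[r] = 0.1603, γ^t·E[r] = 0.129844, running G = -0.397240
t=3: π = [0.2258, 0.2688, 0.2122, 0.2932], E[r] = 0.2364, γ^t·E[r] = 0.172301, running G = -0.224939
t=4: π = [0.2267, 0.2650, 0.2150, 0.2933], E[r] = 0.2153, γ^t·E[r] = 0.141233, running G = -0.083706
t=5: π = [0.2265, 0.2661, 0.2140, 0.2933], E[r] = 0.2220, γ^t·E[r] = 0.131073, running G = 0.047367
t=6: π = [0.2266, 0.2658, 0.2143, 0.2933], E[r] = 0.2199, γ^t·E[r] = 0.116882, running G = 0.164250
t=7: π = [0.2266, 0.2659, 0.2142, 0.2933], E[r] = 0.2206, γ^t·E[r] = 0.105494, running G = 0.269744

G = 0.2697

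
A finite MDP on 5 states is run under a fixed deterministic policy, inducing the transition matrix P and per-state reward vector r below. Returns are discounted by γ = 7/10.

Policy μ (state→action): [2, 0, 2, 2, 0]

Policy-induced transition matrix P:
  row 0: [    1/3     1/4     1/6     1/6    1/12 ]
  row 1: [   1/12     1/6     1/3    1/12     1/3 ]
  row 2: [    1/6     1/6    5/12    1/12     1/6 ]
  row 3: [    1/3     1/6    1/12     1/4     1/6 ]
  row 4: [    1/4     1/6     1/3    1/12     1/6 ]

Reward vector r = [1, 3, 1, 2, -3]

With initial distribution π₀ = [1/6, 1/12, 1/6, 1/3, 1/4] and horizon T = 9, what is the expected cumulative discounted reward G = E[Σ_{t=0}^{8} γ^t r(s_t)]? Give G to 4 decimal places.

t=0: π = [0.1667, 0.0833, 0.1667, 0.3333, 0.2500], E[r] = 0.5000, γ^t·E[r] = 0.500000, running G = 0.500000
t=1: π = [0.2639, 0.1806, 0.2361, 0.1528, 0.1667], E[r] = 0.8472, γ^t·E[r] = 0.593056, running G = 1.093056
t=2: π = [0.2350, 0.1887, 0.2708, 0.1308, 0.1748], E[r] = 0.8090, γ^t·E[r] = 0.396424, running G = 1.489479
t=3: π = [0.2265, 0.1862, 0.2840, 0.1247, 0.1785], E[r] = 0.7831, γ^t·E[r] = 0.268597, running G = 1.758076
t=4: π = [0.2246, 0.1855, 0.2881, 0.1230, 0.1788], E[r] = 0.7787, γ^t·E[r] = 0.186972, running G = 1.945049
t=5: π = [0.2240, 0.1854, 0.2892, 0.1225, 0.1789], E[r] = 0.7778, γ^t·E[r] = 0.130724, running G = 2.075773
t=6: π = [0.2239, 0.1853, 0.2895, 0.1224, 0.1789], E[r] = 0.7775, γ^t·E[r] = 0.091475, running G = 2.167248
t=7: π = [0.2238, 0.1853, 0.2895, 0.1224, 0.1789], E[r] = 0.7774, γ^t·E[r] = 0.064026, running G = 2.231274
t=8: π = [0.2238, 0.1853, 0.2896, 0.1224, 0.1789], E[r] = 0.7774, γ^t·E[r] = 0.044817, running G = 2.276091

G = 2.2761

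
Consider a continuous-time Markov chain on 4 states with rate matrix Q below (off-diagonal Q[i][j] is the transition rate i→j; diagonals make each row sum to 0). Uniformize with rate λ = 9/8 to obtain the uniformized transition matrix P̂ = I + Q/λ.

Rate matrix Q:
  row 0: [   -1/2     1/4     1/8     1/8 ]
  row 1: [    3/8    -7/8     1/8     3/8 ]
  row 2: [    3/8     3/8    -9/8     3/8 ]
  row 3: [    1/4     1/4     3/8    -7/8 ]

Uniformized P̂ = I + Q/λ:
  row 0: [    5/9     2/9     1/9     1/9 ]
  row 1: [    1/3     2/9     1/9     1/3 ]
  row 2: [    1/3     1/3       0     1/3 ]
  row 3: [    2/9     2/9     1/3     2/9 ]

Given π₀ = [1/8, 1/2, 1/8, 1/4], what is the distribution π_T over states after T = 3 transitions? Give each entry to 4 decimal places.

t=0: π = [0.1250, 0.5000, 0.1250, 0.2500]
t=1: π = [0.3333, 0.2361, 0.1528, 0.2778]
t=2: π = [0.3765, 0.2392, 0.1559, 0.2284]
t=3: π = [0.3916, 0.2395, 0.1445, 0.2243]

π = [0.3916, 0.2395, 0.1445, 0.2243]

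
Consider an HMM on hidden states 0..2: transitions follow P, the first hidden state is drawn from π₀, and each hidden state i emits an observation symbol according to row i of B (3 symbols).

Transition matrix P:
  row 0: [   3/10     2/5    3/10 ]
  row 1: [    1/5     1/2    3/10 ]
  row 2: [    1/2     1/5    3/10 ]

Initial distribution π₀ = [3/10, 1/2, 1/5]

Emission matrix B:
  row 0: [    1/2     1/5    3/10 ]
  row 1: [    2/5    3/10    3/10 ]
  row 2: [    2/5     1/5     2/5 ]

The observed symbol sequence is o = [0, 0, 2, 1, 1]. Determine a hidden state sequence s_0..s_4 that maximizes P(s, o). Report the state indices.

path = [1, 1, 1, 1, 1]

t=0: δ = [1.500e-01, 2.000e-01, 8.000e-02]  (obs o_0=0)
t=1: δ = [2.250e-02, 4.000e-02, 2.400e-02]  ψ = [0, 1, 1]  (obs o_1=0)
t=2: δ = [3.600e-03, 6.000e-03, 4.800e-03]  ψ = [2, 1, 1]  (obs o_2=2)
t=3: δ = [4.800e-04, 9.000e-04, 3.600e-04]  ψ = [2, 1, 1]  (obs o_3=1)
t=4: δ = [3.600e-05, 1.350e-04, 5.400e-05]  ψ = [1, 1, 1]  (obs o_4=1)
backtrack: best end state = 1; path = [1, 1, 1, 1, 1]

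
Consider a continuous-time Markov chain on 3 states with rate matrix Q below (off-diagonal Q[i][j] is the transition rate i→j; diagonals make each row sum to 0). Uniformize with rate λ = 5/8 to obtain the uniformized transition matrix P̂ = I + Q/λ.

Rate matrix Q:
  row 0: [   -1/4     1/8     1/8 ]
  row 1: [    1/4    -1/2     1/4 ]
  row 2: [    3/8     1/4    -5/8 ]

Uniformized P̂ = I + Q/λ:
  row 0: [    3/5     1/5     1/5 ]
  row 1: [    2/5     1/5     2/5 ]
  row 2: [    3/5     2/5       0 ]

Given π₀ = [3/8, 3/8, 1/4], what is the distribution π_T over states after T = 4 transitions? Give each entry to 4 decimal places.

t=0: π = [0.3750, 0.3750, 0.2500]
t=1: π = [0.5250, 0.2500, 0.2250]
t=2: π = [0.5500, 0.2450, 0.2050]
t=3: π = [0.5510, 0.2410, 0.2080]
t=4: π = [0.5518, 0.2416, 0.2066]

π = [0.5518, 0.2416, 0.2066]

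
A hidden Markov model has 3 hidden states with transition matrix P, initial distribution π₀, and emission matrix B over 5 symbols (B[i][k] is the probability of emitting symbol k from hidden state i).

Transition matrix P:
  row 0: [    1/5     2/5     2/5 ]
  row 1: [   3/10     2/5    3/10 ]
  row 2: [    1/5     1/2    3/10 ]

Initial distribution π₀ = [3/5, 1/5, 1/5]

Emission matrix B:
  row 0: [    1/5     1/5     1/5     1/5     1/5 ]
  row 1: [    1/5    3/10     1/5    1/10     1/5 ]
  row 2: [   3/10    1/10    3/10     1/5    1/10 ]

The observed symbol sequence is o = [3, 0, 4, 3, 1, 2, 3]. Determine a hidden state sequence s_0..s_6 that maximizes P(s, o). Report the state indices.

t=0: δ = [1.200e-01, 2.000e-02, 4.000e-02]  (obs o_0=3)
t=1: δ = [4.800e-03, 9.600e-03, 1.440e-02]  ψ = [0, 0, 0]  (obs o_1=0)
t=2: δ = [5.760e-04, 1.440e-03, 4.320e-04]  ψ = [1, 2, 2]  (obs o_2=4)
t=3: δ = [8.640e-05, 5.760e-05, 8.640e-05]  ψ = [1, 1, 1]  (obs o_3=3)
t=4: δ = [3.456e-06, 1.296e-05, 3.456e-06]  ψ = [0, 2, 0]  (obs o_4=1)
t=5: δ = [7.776e-07, 1.037e-06, 1.166e-06]  ψ = [1, 1, 1]  (obs o_5=2)
t=6: δ = [6.221e-08, 5.832e-08, 6.998e-08]  ψ = [1, 2, 2]  (obs o_6=3)
backtrack: best end state = 2; path = [0, 2, 1, 2, 1, 2, 2]

path = [0, 2, 1, 2, 1, 2, 2]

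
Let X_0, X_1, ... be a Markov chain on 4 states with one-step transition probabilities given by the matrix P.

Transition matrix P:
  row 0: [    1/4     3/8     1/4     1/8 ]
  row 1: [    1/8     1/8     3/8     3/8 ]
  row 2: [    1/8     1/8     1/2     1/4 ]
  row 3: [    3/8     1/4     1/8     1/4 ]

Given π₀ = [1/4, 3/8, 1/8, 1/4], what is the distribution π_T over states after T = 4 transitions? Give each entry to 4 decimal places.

t=0: π = [0.2500, 0.3750, 0.1250, 0.2500]
t=1: π = [0.2188, 0.2188, 0.2969, 0.2656]
t=2: π = [0.2188, 0.2129, 0.3184, 0.2500]
t=3: π = [0.2148, 0.2109, 0.3250, 0.2493]
t=4: π = [0.2142, 0.2099, 0.3264, 0.2495]

π = [0.2142, 0.2099, 0.3264, 0.2495]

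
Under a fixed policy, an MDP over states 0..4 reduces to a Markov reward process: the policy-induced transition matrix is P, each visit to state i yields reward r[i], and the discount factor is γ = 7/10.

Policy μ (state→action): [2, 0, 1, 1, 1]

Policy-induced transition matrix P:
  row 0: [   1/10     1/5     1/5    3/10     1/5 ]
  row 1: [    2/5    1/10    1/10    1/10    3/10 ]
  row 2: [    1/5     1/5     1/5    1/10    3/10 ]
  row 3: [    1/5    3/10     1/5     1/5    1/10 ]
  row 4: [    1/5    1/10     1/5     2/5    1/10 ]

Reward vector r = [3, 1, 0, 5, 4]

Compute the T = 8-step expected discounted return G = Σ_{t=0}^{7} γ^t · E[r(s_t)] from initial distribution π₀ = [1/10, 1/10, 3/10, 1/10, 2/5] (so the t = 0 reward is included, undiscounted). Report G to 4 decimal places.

G = 8.3821

t=0: π = [0.1000, 0.1000, 0.3000, 0.1000, 0.4000], E[r] = 2.5000, γ^t·E[r] = 2.500000, running G = 2.500000
t=1: π = [0.2100, 0.1600, 0.1900, 0.2500, 0.1900], E[r] = 2.8000, γ^t·E[r] = 1.960000, running G = 4.460000
t=2: π = [0.2110, 0.1900, 0.1840, 0.2240, 0.1910], E[r] = 2.7070, γ^t·E[r] = 1.326430, running G = 5.786430
t=3: π = [0.2169, 0.1843, 0.1810, 0.2219, 0.1959], E[r] = 2.7281, γ^t·E[r] = 0.935738, running G = 6.722168
t=4: π = [0.2152, 0.1842, 0.1816, 0.2243, 0.1948], E[r] = 2.7304, γ^t·E[r] = 0.655564, running G = 7.377733
t=5: π = [0.2153, 0.1845, 0.1816, 0.2239, 0.1947], E[r] = 2.7286, γ^t·E[r] = 0.458599, running G = 7.836331
t=6: π = [0.2154, 0.1845, 0.1815, 0.2239, 0.1948], E[r] = 2.7289, γ^t·E[r] = 0.321051, running G = 8.157382
t=7: π = [0.2154, 0.1845, 0.1816, 0.2239, 0.1947], E[r] = 2.7289, γ^t·E[r] = 0.224739, running G = 8.382121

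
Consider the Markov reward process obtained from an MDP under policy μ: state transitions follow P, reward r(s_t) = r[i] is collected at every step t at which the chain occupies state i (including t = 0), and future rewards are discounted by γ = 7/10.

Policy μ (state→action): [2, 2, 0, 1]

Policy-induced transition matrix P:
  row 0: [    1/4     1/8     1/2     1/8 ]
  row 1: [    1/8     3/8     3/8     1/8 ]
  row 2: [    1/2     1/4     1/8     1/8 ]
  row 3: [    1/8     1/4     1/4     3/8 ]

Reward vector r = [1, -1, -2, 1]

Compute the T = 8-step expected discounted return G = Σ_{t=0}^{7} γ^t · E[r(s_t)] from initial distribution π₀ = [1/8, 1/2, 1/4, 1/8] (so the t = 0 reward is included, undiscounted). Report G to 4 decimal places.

t=0: π = [0.1250, 0.5000, 0.2500, 0.1250], E[r] = -0.7500, γ^t·E[r] = -0.750000, running G = -0.750000
t=1: π = [0.2344, 0.2969, 0.3125, 0.1563], E[r] = -0.5313, γ^t·E[r] = -0.371875, running G = -1.121875
t=2: π = [0.2715, 0.2578, 0.3066, 0.1641], E[r] = -0.4355, γ^t·E[r] = -0.213418, running G = -1.335293
t=3: π = [0.2739, 0.2483, 0.3118, 0.1660], E[r] = -0.4319, γ^t·E[r] = -0.148136, running G = -1.483429
t=4: π = [0.2762, 0.2468, 0.3105, 0.1665], E[r] = -0.4252, γ^t·E[r] = -0.102098, running G = -1.585528
t=5: π = [0.2760, 0.2463, 0.3111, 0.1666], E[r] = -0.4259, γ^t·E[r] = -0.071576, running G = -1.657103
t=6: π = [0.2761, 0.2463, 0.3109, 0.1667], E[r] = -0.4253, γ^t·E[r] = -0.050035, running G = -1.707139
t=7: π = [0.2761, 0.2463, 0.3110, 0.1667], E[r] = -0.4254, γ^t·E[r] = -0.035035, running G = -1.742174

G = -1.7422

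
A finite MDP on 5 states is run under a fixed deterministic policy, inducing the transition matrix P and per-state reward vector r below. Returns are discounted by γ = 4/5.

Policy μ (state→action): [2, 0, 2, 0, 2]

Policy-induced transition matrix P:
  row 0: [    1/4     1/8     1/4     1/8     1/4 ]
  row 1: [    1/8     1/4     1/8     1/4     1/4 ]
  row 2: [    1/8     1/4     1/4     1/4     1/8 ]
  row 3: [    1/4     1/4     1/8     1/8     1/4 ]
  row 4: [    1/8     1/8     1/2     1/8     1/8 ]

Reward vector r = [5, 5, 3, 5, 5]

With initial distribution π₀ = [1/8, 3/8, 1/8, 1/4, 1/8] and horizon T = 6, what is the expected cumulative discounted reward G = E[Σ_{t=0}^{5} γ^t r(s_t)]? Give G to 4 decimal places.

t=0: π = [0.1250, 0.3750, 0.1250, 0.2500, 0.1250], E[r] = 4.7500, γ^t·E[r] = 4.750000, running G = 4.750000
t=1: π = [0.1719, 0.2188, 0.2031, 0.1875, 0.2188], E[r] = 4.5938, γ^t·E[r] = 3.675000, running G = 8.425000
t=2: π = [0.1699, 0.2012, 0.2539, 0.1777, 0.1973], E[r] = 4.4922, γ^t·E[r] = 2.875000, running G = 11.300000
t=3: π = [0.1685, 0.2041, 0.2520, 0.1819, 0.1936], E[r] = 4.4961, γ^t·E[r] = 2.302000, running G = 13.602000
t=4: π = [0.1688, 0.2047, 0.2502, 0.1820, 0.1943], E[r] = 4.4997, γ^t·E[r] = 1.843075, running G = 15.445075
t=5: π = [0.1688, 0.2046, 0.2502, 0.1819, 0.1944], E[r] = 4.4995, γ^t·E[r] = 1.474408, running G = 16.919483

G = 16.9195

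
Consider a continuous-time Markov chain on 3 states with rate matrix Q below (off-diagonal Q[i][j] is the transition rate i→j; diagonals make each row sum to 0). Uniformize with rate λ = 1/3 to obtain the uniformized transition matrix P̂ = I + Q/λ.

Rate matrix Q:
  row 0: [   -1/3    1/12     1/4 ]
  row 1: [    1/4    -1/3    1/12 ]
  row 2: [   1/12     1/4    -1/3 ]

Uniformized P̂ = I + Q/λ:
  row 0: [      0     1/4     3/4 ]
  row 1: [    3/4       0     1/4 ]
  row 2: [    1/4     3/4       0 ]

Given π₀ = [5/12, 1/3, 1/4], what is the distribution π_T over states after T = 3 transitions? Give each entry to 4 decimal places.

π = [0.3581, 0.3099, 0.3320]

t=0: π = [0.4167, 0.3333, 0.2500]
t=1: π = [0.3125, 0.2917, 0.3958]
t=2: π = [0.3177, 0.3750, 0.3073]
t=3: π = [0.3581, 0.3099, 0.3320]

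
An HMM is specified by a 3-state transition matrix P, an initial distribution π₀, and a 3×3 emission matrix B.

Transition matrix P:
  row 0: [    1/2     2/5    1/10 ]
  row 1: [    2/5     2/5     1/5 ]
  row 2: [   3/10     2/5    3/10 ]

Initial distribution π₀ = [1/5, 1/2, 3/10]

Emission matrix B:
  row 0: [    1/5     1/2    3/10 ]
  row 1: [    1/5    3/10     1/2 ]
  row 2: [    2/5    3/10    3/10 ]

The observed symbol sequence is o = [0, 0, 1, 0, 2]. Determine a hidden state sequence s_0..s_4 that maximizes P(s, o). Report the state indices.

t=0: δ = [4.000e-02, 1.000e-01, 1.200e-01]  (obs o_0=0)
t=1: δ = [8.000e-03, 9.600e-03, 1.440e-02]  ψ = [1, 2, 2]  (obs o_1=0)
t=2: δ = [2.160e-03, 1.728e-03, 1.296e-03]  ψ = [2, 2, 2]  (obs o_2=1)
t=3: δ = [2.160e-04, 1.728e-04, 1.555e-04]  ψ = [0, 0, 2]  (obs o_3=0)
t=4: δ = [3.240e-05, 4.320e-05, 1.400e-05]  ψ = [0, 0, 2]  (obs o_4=2)
backtrack: best end state = 1; path = [2, 2, 0, 0, 1]

path = [2, 2, 0, 0, 1]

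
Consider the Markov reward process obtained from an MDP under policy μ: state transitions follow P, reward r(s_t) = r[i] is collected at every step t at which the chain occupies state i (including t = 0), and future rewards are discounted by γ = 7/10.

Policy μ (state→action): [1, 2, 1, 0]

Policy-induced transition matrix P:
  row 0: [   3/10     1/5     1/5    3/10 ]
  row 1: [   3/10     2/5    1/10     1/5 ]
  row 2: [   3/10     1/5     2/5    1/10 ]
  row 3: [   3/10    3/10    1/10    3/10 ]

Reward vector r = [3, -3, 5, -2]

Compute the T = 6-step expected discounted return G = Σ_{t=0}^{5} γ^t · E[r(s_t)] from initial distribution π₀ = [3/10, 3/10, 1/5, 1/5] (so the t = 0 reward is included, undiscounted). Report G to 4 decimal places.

G = 1.6370

t=0: π = [0.3000, 0.3000, 0.2000, 0.2000], E[r] = 0.6000, γ^t·E[r] = 0.600000, running G = 0.600000
t=1: π = [0.3000, 0.2800, 0.1900, 0.2300], E[r] = 0.5500, γ^t·E[r] = 0.385000, running G = 0.985000
t=2: π = [0.3000, 0.2790, 0.1870, 0.2340], E[r] = 0.5300, γ^t·E[r] = 0.259700, running G = 1.244700
t=3: π = [0.3000, 0.2792, 0.1861, 0.2347], E[r] = 0.5235, γ^t·E[r] = 0.179561, running G = 1.424261
t=4: π = [0.3000, 0.2793, 0.1858, 0.2349], E[r] = 0.5215, γ^t·E[r] = 0.125212, running G = 1.549473
t=5: π = [0.3000, 0.2793, 0.1857, 0.2349], E[r] = 0.5209, γ^t·E[r] = 0.087547, running G = 1.637019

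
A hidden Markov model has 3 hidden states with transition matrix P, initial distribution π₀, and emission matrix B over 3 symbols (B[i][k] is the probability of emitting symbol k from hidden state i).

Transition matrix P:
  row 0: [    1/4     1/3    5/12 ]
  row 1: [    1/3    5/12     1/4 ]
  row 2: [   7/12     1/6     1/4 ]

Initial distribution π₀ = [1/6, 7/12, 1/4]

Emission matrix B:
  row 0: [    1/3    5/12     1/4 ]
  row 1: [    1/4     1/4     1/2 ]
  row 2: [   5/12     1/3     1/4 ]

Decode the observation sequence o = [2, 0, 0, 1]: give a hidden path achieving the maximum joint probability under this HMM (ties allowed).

path = [1, 0, 2, 0]

t=0: δ = [4.167e-02, 2.917e-01, 6.250e-02]  (obs o_0=2)
t=1: δ = [3.241e-02, 3.038e-02, 3.038e-02]  ψ = [1, 1, 1]  (obs o_1=0)
t=2: δ = [5.908e-03, 3.165e-03, 5.626e-03]  ψ = [2, 1, 0]  (obs o_2=0)
t=3: δ = [1.368e-03, 4.923e-04, 8.205e-04]  ψ = [2, 0, 0]  (obs o_3=1)
backtrack: best end state = 0; path = [1, 0, 2, 0]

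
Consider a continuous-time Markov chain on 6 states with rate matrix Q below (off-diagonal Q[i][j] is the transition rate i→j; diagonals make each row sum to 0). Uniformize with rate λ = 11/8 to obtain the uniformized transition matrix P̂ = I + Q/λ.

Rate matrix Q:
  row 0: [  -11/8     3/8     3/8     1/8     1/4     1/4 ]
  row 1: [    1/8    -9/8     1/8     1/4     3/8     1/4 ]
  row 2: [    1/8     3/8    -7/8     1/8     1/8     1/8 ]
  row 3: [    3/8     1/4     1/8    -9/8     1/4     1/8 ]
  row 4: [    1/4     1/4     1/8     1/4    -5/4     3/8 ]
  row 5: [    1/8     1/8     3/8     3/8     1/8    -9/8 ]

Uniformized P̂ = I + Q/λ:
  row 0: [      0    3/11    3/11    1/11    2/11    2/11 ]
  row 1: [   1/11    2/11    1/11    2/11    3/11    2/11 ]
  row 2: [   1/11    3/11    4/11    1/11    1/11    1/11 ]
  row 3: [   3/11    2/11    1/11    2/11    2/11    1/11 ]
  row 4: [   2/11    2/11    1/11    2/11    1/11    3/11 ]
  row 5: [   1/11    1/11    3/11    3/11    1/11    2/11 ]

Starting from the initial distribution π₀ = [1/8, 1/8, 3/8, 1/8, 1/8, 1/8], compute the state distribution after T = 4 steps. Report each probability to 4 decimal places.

t=0: π = [0.1250, 0.1250, 0.3750, 0.1250, 0.1250, 0.1250]
t=1: π = [0.1136, 0.2159, 0.2386, 0.1477, 0.1364, 0.1477]
t=2: π = [0.1198, 0.2004, 0.2035, 0.1632, 0.1539, 0.1591]
t=3: π = [0.1237, 0.1968, 0.1971, 0.1669, 0.1531, 0.1625]
t=4: π = [0.1239, 0.1962, 0.1967, 0.1674, 0.1531, 0.1626]

π = [0.1239, 0.1962, 0.1967, 0.1674, 0.1531, 0.1626]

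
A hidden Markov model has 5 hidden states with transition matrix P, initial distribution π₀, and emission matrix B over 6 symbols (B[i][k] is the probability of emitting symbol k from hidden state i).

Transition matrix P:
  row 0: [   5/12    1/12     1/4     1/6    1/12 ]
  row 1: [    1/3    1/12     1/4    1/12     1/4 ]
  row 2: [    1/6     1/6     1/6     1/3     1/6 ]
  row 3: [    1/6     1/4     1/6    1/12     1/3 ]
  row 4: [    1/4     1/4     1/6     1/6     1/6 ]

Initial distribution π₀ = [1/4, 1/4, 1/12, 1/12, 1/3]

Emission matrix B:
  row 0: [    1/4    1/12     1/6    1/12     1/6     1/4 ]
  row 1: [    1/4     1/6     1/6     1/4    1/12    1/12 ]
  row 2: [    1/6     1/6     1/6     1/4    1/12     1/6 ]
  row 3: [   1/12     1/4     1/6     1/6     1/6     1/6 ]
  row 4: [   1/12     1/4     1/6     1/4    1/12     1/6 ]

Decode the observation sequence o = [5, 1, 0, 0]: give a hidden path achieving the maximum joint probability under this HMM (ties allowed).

t=0: δ = [6.250e-02, 2.083e-02, 1.389e-02, 1.389e-02, 5.556e-02]  (obs o_0=5)
t=1: δ = [2.170e-03, 2.315e-03, 2.604e-03, 2.604e-03, 2.315e-03]  ψ = [0, 4, 0, 0, 4]  (obs o_1=1)
t=2: δ = [2.261e-04, 1.628e-04, 9.645e-05, 7.234e-05, 7.234e-05]  ψ = [0, 3, 1, 2, 3]  (obs o_2=0)
t=3: δ = [2.355e-05, 4.710e-06, 9.419e-06, 3.140e-06, 3.391e-06]  ψ = [0, 0, 0, 0, 1]  (obs o_3=0)
backtrack: best end state = 0; path = [0, 0, 0, 0]

path = [0, 0, 0, 0]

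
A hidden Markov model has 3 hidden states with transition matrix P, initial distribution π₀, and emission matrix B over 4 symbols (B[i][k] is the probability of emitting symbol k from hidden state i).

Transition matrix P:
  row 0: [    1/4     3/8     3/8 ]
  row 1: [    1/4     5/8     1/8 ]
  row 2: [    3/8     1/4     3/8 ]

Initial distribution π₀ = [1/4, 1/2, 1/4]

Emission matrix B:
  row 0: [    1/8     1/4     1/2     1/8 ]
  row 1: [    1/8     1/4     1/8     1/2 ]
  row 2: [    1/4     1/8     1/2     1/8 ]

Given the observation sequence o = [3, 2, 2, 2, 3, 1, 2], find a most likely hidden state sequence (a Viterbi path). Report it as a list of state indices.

path = [1, 0, 2, 0, 1, 1, 0]

t=0: δ = [3.125e-02, 2.500e-01, 3.125e-02]  (obs o_0=3)
t=1: δ = [3.125e-02, 1.953e-02, 1.562e-02]  ψ = [1, 1, 1]  (obs o_1=2)
t=2: δ = [3.906e-03, 1.526e-03, 5.859e-03]  ψ = [0, 1, 0]  (obs o_2=2)
t=3: δ = [1.099e-03, 1.831e-04, 1.099e-03]  ψ = [2, 0, 2]  (obs o_3=2)
t=4: δ = [5.150e-05, 2.060e-04, 5.150e-05]  ψ = [2, 0, 0]  (obs o_4=3)
t=5: δ = [1.287e-05, 3.219e-05, 3.219e-06]  ψ = [1, 1, 1]  (obs o_5=1)
t=6: δ = [4.023e-06, 2.515e-06, 2.414e-06]  ψ = [1, 1, 0]  (obs o_6=2)
backtrack: best end state = 0; path = [1, 0, 2, 0, 1, 1, 0]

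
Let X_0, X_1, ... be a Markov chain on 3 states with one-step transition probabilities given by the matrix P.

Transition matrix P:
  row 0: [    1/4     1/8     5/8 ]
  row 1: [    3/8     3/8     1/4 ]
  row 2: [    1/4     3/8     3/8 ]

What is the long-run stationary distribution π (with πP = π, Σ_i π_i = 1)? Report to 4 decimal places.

Balance equations π_j = Σ_i π_i·P[i][j]:
  π_0 = 1/4·π_0 + 3/8·π_1 + 1/4·π_2
  π_1 = 1/8·π_0 + 3/8·π_1 + 3/8·π_2
  normalize: π_0 + π_1 + π_2 = 1
Solving the linear system gives exactly π = [19/66, 10/33, 9/22].

π = [0.2879, 0.3030, 0.4091]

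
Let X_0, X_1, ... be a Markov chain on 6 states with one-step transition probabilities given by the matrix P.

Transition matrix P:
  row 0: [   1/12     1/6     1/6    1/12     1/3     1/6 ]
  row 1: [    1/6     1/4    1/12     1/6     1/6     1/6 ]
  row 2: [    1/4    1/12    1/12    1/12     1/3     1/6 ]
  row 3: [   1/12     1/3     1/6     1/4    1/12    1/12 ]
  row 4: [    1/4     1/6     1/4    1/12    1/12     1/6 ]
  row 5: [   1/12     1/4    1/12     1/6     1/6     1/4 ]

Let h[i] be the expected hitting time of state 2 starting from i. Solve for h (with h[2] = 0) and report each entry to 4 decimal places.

h = [6.6854, 7.3922, 0.0000, 6.8834, 6.2397, 7.4565]

First-step conditioning: h[2] = 0; for i ≠ 2, h[i] = 1 + Σ_k P[i][k]·h[k].
  h[0] = 1 + 1/12·h[0] + 1/6·h[1] + 1/12·h[3] + 1/3·h[4] + 1/6·h[5]
  h[1] = 1 + 1/6·h[0] + 1/4·h[1] + 1/6·h[3] + 1/6·h[4] + 1/6·h[5]
  h[3] = 1 + 1/12·h[0] + 1/3·h[1] + 1/4·h[3] + 1/12·h[4] + 1/12·h[5]
  h[4] = 1 + 1/4·h[0] + 1/6·h[1] + 1/12·h[3] + 1/12·h[4] + 1/6·h[5]
  h[5] = 1 + 1/12·h[0] + 1/4·h[1] + 1/6·h[3] + 1/6·h[4] + 1/4·h[5]
Solving the 5×5 linear system over states ≠ 2 gives exactly h = [216000/32309, 238836/32309, 0, 222396/32309, 201600/32309, 240912/32309] (h[2] = 0 is the target).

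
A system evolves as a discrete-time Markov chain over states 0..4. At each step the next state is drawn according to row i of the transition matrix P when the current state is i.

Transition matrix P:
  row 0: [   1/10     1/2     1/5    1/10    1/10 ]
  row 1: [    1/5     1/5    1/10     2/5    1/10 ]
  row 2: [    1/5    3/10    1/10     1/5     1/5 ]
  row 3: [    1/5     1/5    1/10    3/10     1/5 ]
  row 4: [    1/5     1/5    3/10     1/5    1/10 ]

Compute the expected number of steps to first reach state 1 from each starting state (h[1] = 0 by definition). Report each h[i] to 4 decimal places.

First-step conditioning: h[1] = 0; for i ≠ 1, h[i] = 1 + Σ_k P[i][k]·h[k].
  h[0] = 1 + 1/10·h[0] + 1/5·h[2] + 1/10·h[3] + 1/10·h[4]
  h[2] = 1 + 1/5·h[0] + 1/10·h[2] + 1/5·h[3] + 1/5·h[4]
  h[3] = 1 + 1/5·h[0] + 1/10·h[2] + 3/10·h[3] + 1/5·h[4]
  h[4] = 1 + 1/5·h[0] + 3/10·h[2] + 1/5·h[3] + 1/10·h[4]
Solving the 4×4 linear system over states ≠ 1 gives exactly h = [670/251, 0, 10890/3263, 12100/3263, 11880/3263] (h[1] = 0 is the target).

h = [2.6693, 0.0000, 3.3374, 3.7082, 3.6408]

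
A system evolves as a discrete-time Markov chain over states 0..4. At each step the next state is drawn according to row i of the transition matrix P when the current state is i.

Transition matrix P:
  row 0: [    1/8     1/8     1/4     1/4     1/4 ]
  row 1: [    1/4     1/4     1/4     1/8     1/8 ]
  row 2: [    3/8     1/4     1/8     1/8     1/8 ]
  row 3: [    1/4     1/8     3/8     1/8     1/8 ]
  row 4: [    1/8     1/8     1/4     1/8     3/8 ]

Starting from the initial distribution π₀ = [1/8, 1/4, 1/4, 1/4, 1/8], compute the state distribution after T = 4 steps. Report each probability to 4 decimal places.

t=0: π = [0.1250, 0.2500, 0.2500, 0.2500, 0.1250]
t=1: π = [0.2500, 0.1875, 0.2500, 0.1406, 0.1719]
t=2: π = [0.2285, 0.1797, 0.2363, 0.1563, 0.1992]
t=3: π = [0.2261, 0.1770, 0.2400, 0.1536, 0.2034]
t=4: π = [0.2263, 0.1771, 0.2392, 0.1533, 0.2041]

π = [0.2263, 0.1771, 0.2392, 0.1533, 0.2041]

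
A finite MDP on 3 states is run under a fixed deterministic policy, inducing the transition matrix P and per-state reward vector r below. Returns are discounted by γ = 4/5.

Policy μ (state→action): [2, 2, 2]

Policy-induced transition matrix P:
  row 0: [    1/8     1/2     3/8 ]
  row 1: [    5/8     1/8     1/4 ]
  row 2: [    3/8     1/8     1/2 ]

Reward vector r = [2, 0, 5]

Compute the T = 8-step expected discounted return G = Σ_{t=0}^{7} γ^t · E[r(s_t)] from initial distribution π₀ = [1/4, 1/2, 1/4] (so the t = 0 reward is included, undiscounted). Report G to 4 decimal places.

t=0: π = [0.2500, 0.5000, 0.2500], E[r] = 1.7500, γ^t·E[r] = 1.750000, running G = 1.750000
t=1: π = [0.4375, 0.2188, 0.3438], E[r] = 2.5938, γ^t·E[r] = 2.075000, running G = 3.825000
t=2: π = [0.3203, 0.2891, 0.3906], E[r] = 2.5938, γ^t·E[r] = 1.660000, running G = 5.485000
t=3: π = [0.3672, 0.2451, 0.3877], E[r] = 2.6729, γ^t·E[r] = 1.368500, running G = 6.853500
t=4: π = [0.3445, 0.2627, 0.3928], E[r] = 2.6531, γ^t·E[r] = 1.086700, running G = 7.940200
t=5: π = [0.3546, 0.2542, 0.3913], E[r] = 2.6654, γ^t·E[r] = 0.873410, running G = 8.813610
t=6: π = [0.3499, 0.2580, 0.3921], E[r] = 2.6605, γ^t·E[r] = 0.697432, running G = 9.511042
t=7: π = [0.3520, 0.2562, 0.3918], E[r] = 2.6629, γ^t·E[r] = 0.558448, running G = 10.069490

G = 10.0695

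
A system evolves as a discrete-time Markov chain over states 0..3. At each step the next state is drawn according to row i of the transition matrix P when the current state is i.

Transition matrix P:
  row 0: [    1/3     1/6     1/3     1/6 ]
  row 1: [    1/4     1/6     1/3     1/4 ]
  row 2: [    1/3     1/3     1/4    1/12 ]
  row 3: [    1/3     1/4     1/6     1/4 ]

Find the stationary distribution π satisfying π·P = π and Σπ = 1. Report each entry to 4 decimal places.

π = [0.3143, 0.2282, 0.2805, 0.1771]

Balance equations π_j = Σ_i π_i·P[i][j]:
  π_0 = 1/3·π_0 + 1/4·π_1 + 1/3·π_2 + 1/3·π_3
  π_1 = 1/6·π_0 + 1/6·π_1 + 1/3·π_2 + 1/4·π_3
  π_2 = 1/3·π_0 + 1/3·π_1 + 1/4·π_2 + 1/6·π_3
  normalize: π_0 + π_1 + π_2 + π_3 = 1
Solving the linear system gives exactly π = [529/1683, 128/561, 472/1683, 298/1683].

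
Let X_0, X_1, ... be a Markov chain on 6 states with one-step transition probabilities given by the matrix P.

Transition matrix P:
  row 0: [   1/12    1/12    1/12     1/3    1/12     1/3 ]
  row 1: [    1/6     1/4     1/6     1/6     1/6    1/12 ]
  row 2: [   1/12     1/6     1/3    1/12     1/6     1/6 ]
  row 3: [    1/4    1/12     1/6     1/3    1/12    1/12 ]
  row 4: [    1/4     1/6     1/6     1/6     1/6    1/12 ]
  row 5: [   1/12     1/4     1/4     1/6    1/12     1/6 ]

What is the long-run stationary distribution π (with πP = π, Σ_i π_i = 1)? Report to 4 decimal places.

Balance equations π_j = Σ_i π_i·P[i][j]:
  π_0 = 1/12·π_0 + 1/6·π_1 + 1/12·π_2 + 1/4·π_3 + 1/4·π_4 + 1/12·π_5
  π_1 = 1/12·π_0 + 1/4·π_1 + 1/6·π_2 + 1/12·π_3 + 1/6·π_4 + 1/4·π_5
  π_2 = 1/12·π_0 + 1/6·π_1 + 1/3·π_2 + 1/6·π_3 + 1/6·π_4 + 1/4·π_5
  π_3 = 1/3·π_0 + 1/6·π_1 + 1/12·π_2 + 1/3·π_3 + 1/6·π_4 + 1/6·π_5
  π_4 = 1/12·π_0 + 1/6·π_1 + 1/6·π_2 + 1/12·π_3 + 1/6·π_4 + 1/12·π_5
  normalize: π_0 + π_1 + π_2 + π_3 + π_4 + π_5 = 1
Solving the linear system gives exactly π = [26165/171454, 13931/85727, 17129/85727, 18049/85727, 10617/85727, 25837/171454].

π = [0.1526, 0.1625, 0.1998, 0.2105, 0.1238, 0.1507]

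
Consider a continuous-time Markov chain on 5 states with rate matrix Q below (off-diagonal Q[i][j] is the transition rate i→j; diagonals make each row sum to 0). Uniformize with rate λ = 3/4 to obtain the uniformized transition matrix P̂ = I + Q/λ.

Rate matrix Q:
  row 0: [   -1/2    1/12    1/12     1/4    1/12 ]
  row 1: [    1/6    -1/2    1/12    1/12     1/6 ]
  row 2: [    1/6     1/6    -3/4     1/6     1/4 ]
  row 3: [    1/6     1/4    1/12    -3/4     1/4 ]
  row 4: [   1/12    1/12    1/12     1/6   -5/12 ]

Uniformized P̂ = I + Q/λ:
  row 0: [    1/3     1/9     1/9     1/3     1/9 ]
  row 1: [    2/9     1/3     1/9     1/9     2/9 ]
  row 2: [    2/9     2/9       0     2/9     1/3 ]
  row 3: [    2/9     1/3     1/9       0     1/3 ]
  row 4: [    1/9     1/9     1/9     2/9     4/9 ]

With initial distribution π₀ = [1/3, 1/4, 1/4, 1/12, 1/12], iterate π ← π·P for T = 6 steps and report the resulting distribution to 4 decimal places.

t=0: π = [0.3333, 0.2500, 0.2500, 0.0833, 0.0833]
t=1: π = [0.2500, 0.2130, 0.0833, 0.2130, 0.2407]
t=2: π = [0.2233, 0.2150, 0.1019, 0.1790, 0.2809]
t=3: π = [0.2158, 0.2100, 0.0998, 0.1834, 0.2910]
t=4: π = [0.2139, 0.2096, 0.1000, 0.1821, 0.2944]
t=5: π = [0.2133, 0.2093, 0.1000, 0.1822, 0.2952]
t=6: π = [0.2131, 0.2092, 0.1000, 0.1822, 0.2955]

π = [0.2131, 0.2092, 0.1000, 0.1822, 0.2955]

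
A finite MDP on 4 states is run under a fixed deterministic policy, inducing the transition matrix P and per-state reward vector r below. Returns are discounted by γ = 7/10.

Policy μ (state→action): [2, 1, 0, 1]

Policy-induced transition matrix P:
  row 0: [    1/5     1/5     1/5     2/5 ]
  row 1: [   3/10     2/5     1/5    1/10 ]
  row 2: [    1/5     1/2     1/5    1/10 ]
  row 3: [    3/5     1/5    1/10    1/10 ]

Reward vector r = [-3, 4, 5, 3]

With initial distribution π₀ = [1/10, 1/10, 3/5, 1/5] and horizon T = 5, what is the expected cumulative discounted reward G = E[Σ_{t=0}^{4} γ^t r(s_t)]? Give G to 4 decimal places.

t=0: π = [0.1000, 0.1000, 0.6000, 0.2000], E[r] = 3.7000, γ^t·E[r] = 3.700000, running G = 3.700000
t=1: π = [0.2900, 0.4000, 0.1800, 0.1300], E[r] = 2.0200, γ^t·E[r] = 1.414000, running G = 5.114000
t=2: π = [0.2920, 0.3340, 0.1870, 0.1870], E[r] = 1.9560, γ^t·E[r] = 0.958440, running G = 6.072440
t=3: π = [0.3082, 0.3229, 0.1813, 0.1876], E[r] = 1.8363, γ^t·E[r] = 0.629851, running G = 6.702291
t=4: π = [0.3073, 0.3190, 0.1812, 0.1925], E[r] = 1.8375, γ^t·E[r] = 0.441177, running G = 7.143467

G = 7.1435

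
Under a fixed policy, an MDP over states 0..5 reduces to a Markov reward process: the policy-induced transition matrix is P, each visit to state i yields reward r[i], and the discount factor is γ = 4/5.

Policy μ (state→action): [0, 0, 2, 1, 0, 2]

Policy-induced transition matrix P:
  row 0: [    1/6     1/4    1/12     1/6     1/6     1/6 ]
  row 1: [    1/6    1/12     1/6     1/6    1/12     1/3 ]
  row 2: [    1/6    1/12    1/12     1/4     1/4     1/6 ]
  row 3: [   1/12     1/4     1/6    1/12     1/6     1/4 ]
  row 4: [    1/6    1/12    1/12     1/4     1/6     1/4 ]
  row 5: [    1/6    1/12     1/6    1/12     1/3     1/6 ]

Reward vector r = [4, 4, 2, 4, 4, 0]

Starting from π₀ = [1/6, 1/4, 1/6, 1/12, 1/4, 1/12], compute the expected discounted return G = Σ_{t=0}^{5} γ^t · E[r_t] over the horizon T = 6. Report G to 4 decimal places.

t=0: π = [0.1667, 0.2500, 0.1667, 0.0833, 0.2500, 0.0833], E[r] = 3.3333, γ^t·E[r] = 3.333333, running G = 3.333333
t=1: π = [0.1597, 0.1250, 0.1181, 0.1875, 0.1736, 0.2361], E[r] = 2.8194, γ^t·E[r] = 2.255556, running G = 5.588889
t=2: π = [0.1510, 0.1412, 0.1291, 0.1557, 0.2054, 0.2176], E[r] = 2.8715, γ^t·E[r] = 1.837778, running G = 7.426667
t=3: π = [0.1537, 0.1345, 0.1262, 0.1634, 0.2019, 0.2203], E[r] = 2.8664, γ^t·E[r] = 1.467605, running G = 8.894272
t=4: π = [0.1530, 0.1362, 0.1265, 0.1620, 0.2027, 0.2195], E[r] = 2.8689, γ^t·E[r] = 1.175095, running G = 10.069366
t=5: π = [0.1532, 0.1358, 0.1265, 0.1623, 0.2024, 0.2198], E[r] = 2.8680, γ^t·E[r] = 0.939789, running G = 11.009155

G = 11.0092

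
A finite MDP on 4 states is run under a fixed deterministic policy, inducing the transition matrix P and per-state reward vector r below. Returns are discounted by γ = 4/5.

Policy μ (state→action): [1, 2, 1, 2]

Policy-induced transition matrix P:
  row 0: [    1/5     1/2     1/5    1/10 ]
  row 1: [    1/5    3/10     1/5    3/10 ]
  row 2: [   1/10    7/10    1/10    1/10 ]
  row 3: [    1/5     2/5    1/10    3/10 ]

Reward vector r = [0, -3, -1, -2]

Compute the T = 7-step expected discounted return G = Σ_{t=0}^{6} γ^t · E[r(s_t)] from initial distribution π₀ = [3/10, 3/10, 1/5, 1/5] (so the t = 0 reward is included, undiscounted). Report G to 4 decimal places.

t=0: π = [0.3000, 0.3000, 0.2000, 0.2000], E[r] = -1.5000, γ^t·E[r] = -1.500000, running G = -1.500000
t=1: π = [0.1800, 0.4600, 0.1600, 0.2000], E[r] = -1.9400, γ^t·E[r] = -1.552000, running G = -3.052000
t=2: π = [0.1840, 0.4200, 0.1640, 0.2320], E[r] = -1.8880, γ^t·E[r] = -1.208320, running G = -4.260320
t=3: π = [0.1836, 0.4256, 0.1604, 0.2304], E[r] = -1.8980, γ^t·E[r] = -0.971776, running G = -5.232096
t=4: π = [0.1840, 0.4239, 0.1609, 0.2312], E[r] = -1.8951, γ^t·E[r] = -0.776225, running G = -6.008321
t=5: π = [0.1839, 0.4243, 0.1608, 0.2310], E[r] = -1.8957, γ^t·E[r] = -0.621175, running G = -6.629496
t=6: π = [0.1839, 0.4242, 0.1608, 0.2311], E[r] = -1.8955, γ^t·E[r] = -0.496904, running G = -7.126400

G = -7.1264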